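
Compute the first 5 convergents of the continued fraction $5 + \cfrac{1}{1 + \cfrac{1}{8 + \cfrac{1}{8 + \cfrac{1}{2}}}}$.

Using the convergent recurrence p_i = a_i*p_{i-1} + p_{i-2}, q_i = a_i*q_{i-1} + q_{i-2} with p_{-2}=0, p_{-1}=1, q_{-2}=1, q_{-1}=0:
  i=0: a_0=5, p_0 = 5*1 + 0 = 5, q_0 = 5*0 + 1 = 1.
  i=1: a_1=1, p_1 = 1*5 + 1 = 6, q_1 = 1*1 + 0 = 1.
  i=2: a_2=8, p_2 = 8*6 + 5 = 53, q_2 = 8*1 + 1 = 9.
  i=3: a_3=8, p_3 = 8*53 + 6 = 430, q_3 = 8*9 + 1 = 73.
  i=4: a_4=2, p_4 = 2*430 + 53 = 913, q_4 = 2*73 + 9 = 155.

5/1, 6/1, 53/9, 430/73, 913/155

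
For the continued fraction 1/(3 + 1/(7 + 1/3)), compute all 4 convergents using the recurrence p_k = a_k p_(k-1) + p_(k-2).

Using the convergent recurrence p_i = a_i*p_{i-1} + p_{i-2}, q_i = a_i*q_{i-1} + q_{i-2} with p_{-2}=0, p_{-1}=1, q_{-2}=1, q_{-1}=0:
  i=0: a_0=0, p_0 = 0*1 + 0 = 0, q_0 = 0*0 + 1 = 1.
  i=1: a_1=3, p_1 = 3*0 + 1 = 1, q_1 = 3*1 + 0 = 3.
  i=2: a_2=7, p_2 = 7*1 + 0 = 7, q_2 = 7*3 + 1 = 22.
  i=3: a_3=3, p_3 = 3*7 + 1 = 22, q_3 = 3*22 + 3 = 69.

0/1, 1/3, 7/22, 22/69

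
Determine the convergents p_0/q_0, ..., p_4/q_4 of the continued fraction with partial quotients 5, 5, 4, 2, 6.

5/1, 26/5, 109/21, 244/47, 1573/303

Using the convergent recurrence p_i = a_i*p_{i-1} + p_{i-2}, q_i = a_i*q_{i-1} + q_{i-2} with p_{-2}=0, p_{-1}=1, q_{-2}=1, q_{-1}=0:
  i=0: a_0=5, p_0 = 5*1 + 0 = 5, q_0 = 5*0 + 1 = 1.
  i=1: a_1=5, p_1 = 5*5 + 1 = 26, q_1 = 5*1 + 0 = 5.
  i=2: a_2=4, p_2 = 4*26 + 5 = 109, q_2 = 4*5 + 1 = 21.
  i=3: a_3=2, p_3 = 2*109 + 26 = 244, q_3 = 2*21 + 5 = 47.
  i=4: a_4=6, p_4 = 6*244 + 109 = 1573, q_4 = 6*47 + 21 = 303.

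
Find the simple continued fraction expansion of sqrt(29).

[5; (2, 1, 1, 2, 10)]

Write x_i = (sqrt(29) + m_i)/d_i with (m_0, d_0) = (0, 1). a_0 = floor(sqrt(29)) = 5, since 5^2 = 25 <= 29 < 36 = 6^2.
Iterate m_{i+1} = d_i*a_i - m_i, d_{i+1} = (29 - m_{i+1}^2)/d_i, a_{i+1} = floor((a_0 + m_{i+1})/d_{i+1}):
  m_1 = 1*5 - 0 = 5, d_1 = (29 - 5^2)/1 = 4/1 = 4, a_1 = floor((5 + 5)/4) = 2.
  m_2 = 4*2 - 5 = 3, d_2 = (29 - 3^2)/4 = 20/4 = 5, a_2 = floor((5 + 3)/5) = 1.
  m_3 = 5*1 - 3 = 2, d_3 = (29 - 2^2)/5 = 25/5 = 5, a_3 = floor((5 + 2)/5) = 1.
  m_4 = 5*1 - 2 = 3, d_4 = (29 - 3^2)/5 = 20/5 = 4, a_4 = floor((5 + 3)/4) = 2.
  m_5 = 4*2 - 3 = 5, d_5 = (29 - 5^2)/4 = 4/4 = 1, a_5 = floor((5 + 5)/1) = 10.
  m_6 = 1*10 - 5 = 5, d_6 = (29 - 5^2)/1 = 4/1 = 4: (m_6, d_6) = (m_1, d_1) = (5, 4), so from here the quotients repeat a_1, ..., a_5; the period length is 5.
Hence the expansion of sqrt(29) is a_0 = 5 followed by the repeating block 2, 1, 1, 2, 10 (period 5).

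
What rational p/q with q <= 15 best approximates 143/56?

Expand x = 143/56 as a continued fraction with the Euclidean algorithm:
  143 = 2*56 + 31, so a_0 = 2.
  56 = 1*31 + 25, so a_1 = 1.
  31 = 1*25 + 6, so a_2 = 1.
  25 = 4*6 + 1, so a_3 = 4.
  6 = 6*1 + 0, so a_4 = 6.
so x = [2; 1, 1, 4, 6].
Convergents (p_i = a_i*p_{i-1} + p_{i-2}, q_i = a_i*q_{i-1} + q_{i-2} with p_{-2}=0, p_{-1}=1, q_{-2}=1, q_{-1}=0), until the denominator exceeds 15:
  i=0: a_0=2, p_0 = 2*1 + 0 = 2, q_0 = 2*0 + 1 = 1.
  i=1: a_1=1, p_1 = 1*2 + 1 = 3, q_1 = 1*1 + 0 = 1.
  i=2: a_2=1, p_2 = 1*3 + 2 = 5, q_2 = 1*1 + 1 = 2.
  i=3: a_3=4, p_3 = 4*5 + 3 = 23, q_3 = 4*2 + 1 = 9.
  i=4: a_4=6, p_4 = 6*23 + 5 = 143, q_4 = 6*9 + 2 = 56.
q_4 = 56 > 15, so the last convergent with denominator <= 15 is p_3/q_3 = 23/9.
The closest fraction with denominator <= 15 is either p_3/q_3 or the intermediate fraction (k*p_3 + p_2)/(k*q_3 + q_2) with the largest k >= 1 whose denominator stays <= 15; these approach x as k grows, and every other convergent or intermediate fraction in range is farther away.
Largest k: floor((15 - q_2)/q_3) = floor((15 - 2)/9) = 1.
That gives (1*23 + 5)/(1*9 + 2) = 28/11.
Compare the errors: |x - 23/9| = |143*9 - 23*56|/(56*9) = 1/504, and |x - 28/11| = |143*11 - 28*56|/(56*11) = 5/616.
Cross-multiplying, 1*616 = 616 < 2520 = 5*504, so 1/504 is smaller: the convergent 23/9 is closer to x than 28/11.

23/9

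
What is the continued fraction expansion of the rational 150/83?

Run the Euclidean algorithm on 150 and 83; the successive quotients are the partial quotients a_0, a_1, ... (each step inverts the fractional part left over by the previous one):
  150 = 1*83 + 67, so a_0 = 1.
  83 = 1*67 + 16, so a_1 = 1.
  67 = 4*16 + 3, so a_2 = 4.
  16 = 5*3 + 1, so a_3 = 5.
  3 = 3*1 + 0, so a_4 = 3.
The remainder reaches 0 after 5 divisions, so the expansion has 5 partial quotients, read off in order.

[1; 1, 4, 5, 3]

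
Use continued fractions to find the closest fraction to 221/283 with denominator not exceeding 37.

Expand x = 221/283 as a continued fraction with the Euclidean algorithm:
  221 = 0*283 + 221, so a_0 = 0.
  283 = 1*221 + 62, so a_1 = 1.
  221 = 3*62 + 35, so a_2 = 3.
  62 = 1*35 + 27, so a_3 = 1.
  35 = 1*27 + 8, so a_4 = 1.
  27 = 3*8 + 3, so a_5 = 3.
  8 = 2*3 + 2, so a_6 = 2.
  3 = 1*2 + 1, so a_7 = 1.
  2 = 2*1 + 0, so a_8 = 2.
so x = [0; 1, 3, 1, 1, 3, 2, 1, 2].
Convergents (p_i = a_i*p_{i-1} + p_{i-2}, q_i = a_i*q_{i-1} + q_{i-2} with p_{-2}=0, p_{-1}=1, q_{-2}=1, q_{-1}=0), until the denominator exceeds 37:
  i=0: a_0=0, p_0 = 0*1 + 0 = 0, q_0 = 0*0 + 1 = 1.
  i=1: a_1=1, p_1 = 1*0 + 1 = 1, q_1 = 1*1 + 0 = 1.
  i=2: a_2=3, p_2 = 3*1 + 0 = 3, q_2 = 3*1 + 1 = 4.
  i=3: a_3=1, p_3 = 1*3 + 1 = 4, q_3 = 1*4 + 1 = 5.
  i=4: a_4=1, p_4 = 1*4 + 3 = 7, q_4 = 1*5 + 4 = 9.
  i=5: a_5=3, p_5 = 3*7 + 4 = 25, q_5 = 3*9 + 5 = 32.
  i=6: a_6=2, p_6 = 2*25 + 7 = 57, q_6 = 2*32 + 9 = 73.
q_6 = 73 > 37, so the last convergent with denominator <= 37 is p_5/q_5 = 25/32.
The closest fraction with denominator <= 37 is either p_5/q_5 or the intermediate fraction (k*p_5 + p_4)/(k*q_5 + q_4) with the largest k >= 1 whose denominator stays <= 37; these approach x as k grows, and every other convergent or intermediate fraction in range is farther away.
Largest k: floor((37 - q_4)/q_5) = floor((37 - 9)/32) = 0.
Since k = 0, no intermediate fraction beyond p_5/q_5 has denominator <= 37, so the convergent 25/32 is the closest (its error is |221*32 - 25*283|/(283*32) = 3/9056).

25/32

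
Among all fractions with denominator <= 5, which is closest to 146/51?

Expand x = 146/51 as a continued fraction with the Euclidean algorithm:
  146 = 2*51 + 44, so a_0 = 2.
  51 = 1*44 + 7, so a_1 = 1.
  44 = 6*7 + 2, so a_2 = 6.
  7 = 3*2 + 1, so a_3 = 3.
  2 = 2*1 + 0, so a_4 = 2.
so x = [2; 1, 6, 3, 2].
Convergents (p_i = a_i*p_{i-1} + p_{i-2}, q_i = a_i*q_{i-1} + q_{i-2} with p_{-2}=0, p_{-1}=1, q_{-2}=1, q_{-1}=0), until the denominator exceeds 5:
  i=0: a_0=2, p_0 = 2*1 + 0 = 2, q_0 = 2*0 + 1 = 1.
  i=1: a_1=1, p_1 = 1*2 + 1 = 3, q_1 = 1*1 + 0 = 1.
  i=2: a_2=6, p_2 = 6*3 + 2 = 20, q_2 = 6*1 + 1 = 7.
q_2 = 7 > 5, so the last convergent with denominator <= 5 is p_1/q_1 = 3/1.
The closest fraction with denominator <= 5 is either p_1/q_1 or the intermediate fraction (k*p_1 + p_0)/(k*q_1 + q_0) with the largest k >= 1 whose denominator stays <= 5; these approach x as k grows, and every other convergent or intermediate fraction in range is farther away.
Largest k: floor((5 - q_0)/q_1) = floor((5 - 1)/1) = 4.
That gives (4*3 + 2)/(4*1 + 1) = 14/5.
Compare the errors: |x - 3/1| = |146*1 - 3*51|/(51*1) = 7/51, and |x - 14/5| = |146*5 - 14*51|/(51*5) = 16/255.
Cross-multiplying, 16*51 = 816 < 1785 = 7*255, so 16/255 is smaller: the intermediate fraction 14/5 is closer to x than 3/1.

14/5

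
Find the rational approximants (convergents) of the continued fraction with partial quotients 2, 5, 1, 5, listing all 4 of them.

2/1, 11/5, 13/6, 76/35

Using the convergent recurrence p_i = a_i*p_{i-1} + p_{i-2}, q_i = a_i*q_{i-1} + q_{i-2} with p_{-2}=0, p_{-1}=1, q_{-2}=1, q_{-1}=0:
  i=0: a_0=2, p_0 = 2*1 + 0 = 2, q_0 = 2*0 + 1 = 1.
  i=1: a_1=5, p_1 = 5*2 + 1 = 11, q_1 = 5*1 + 0 = 5.
  i=2: a_2=1, p_2 = 1*11 + 2 = 13, q_2 = 1*5 + 1 = 6.
  i=3: a_3=5, p_3 = 5*13 + 11 = 76, q_3 = 5*6 + 5 = 35.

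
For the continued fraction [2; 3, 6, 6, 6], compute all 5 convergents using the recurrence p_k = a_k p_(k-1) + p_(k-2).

2/1, 7/3, 44/19, 271/117, 1670/721

Using the convergent recurrence p_i = a_i*p_{i-1} + p_{i-2}, q_i = a_i*q_{i-1} + q_{i-2} with p_{-2}=0, p_{-1}=1, q_{-2}=1, q_{-1}=0:
  i=0: a_0=2, p_0 = 2*1 + 0 = 2, q_0 = 2*0 + 1 = 1.
  i=1: a_1=3, p_1 = 3*2 + 1 = 7, q_1 = 3*1 + 0 = 3.
  i=2: a_2=6, p_2 = 6*7 + 2 = 44, q_2 = 6*3 + 1 = 19.
  i=3: a_3=6, p_3 = 6*44 + 7 = 271, q_3 = 6*19 + 3 = 117.
  i=4: a_4=6, p_4 = 6*271 + 44 = 1670, q_4 = 6*117 + 19 = 721.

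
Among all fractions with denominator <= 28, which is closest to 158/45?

Expand x = 158/45 as a continued fraction with the Euclidean algorithm:
  158 = 3*45 + 23, so a_0 = 3.
  45 = 1*23 + 22, so a_1 = 1.
  23 = 1*22 + 1, so a_2 = 1.
  22 = 22*1 + 0, so a_3 = 22.
so x = [3; 1, 1, 22].
Convergents (p_i = a_i*p_{i-1} + p_{i-2}, q_i = a_i*q_{i-1} + q_{i-2} with p_{-2}=0, p_{-1}=1, q_{-2}=1, q_{-1}=0), until the denominator exceeds 28:
  i=0: a_0=3, p_0 = 3*1 + 0 = 3, q_0 = 3*0 + 1 = 1.
  i=1: a_1=1, p_1 = 1*3 + 1 = 4, q_1 = 1*1 + 0 = 1.
  i=2: a_2=1, p_2 = 1*4 + 3 = 7, q_2 = 1*1 + 1 = 2.
  i=3: a_3=22, p_3 = 22*7 + 4 = 158, q_3 = 22*2 + 1 = 45.
q_3 = 45 > 28, so the last convergent with denominator <= 28 is p_2/q_2 = 7/2.
The closest fraction with denominator <= 28 is either p_2/q_2 or the intermediate fraction (k*p_2 + p_1)/(k*q_2 + q_1) with the largest k >= 1 whose denominator stays <= 28; these approach x as k grows, and every other convergent or intermediate fraction in range is farther away.
Largest k: floor((28 - q_1)/q_2) = floor((28 - 1)/2) = 13.
That gives (13*7 + 4)/(13*2 + 1) = 95/27.
Compare the errors: |x - 7/2| = |158*2 - 7*45|/(45*2) = 1/90, and |x - 95/27| = |158*27 - 95*45|/(45*27) = 9/1215.
Cross-multiplying, 9*90 = 810 < 1215 = 1*1215, so 9/1215 is smaller: the intermediate fraction 95/27 is closer to x than 7/2.

95/27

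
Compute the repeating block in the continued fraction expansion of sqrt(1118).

[33; (2, 3, 2, 3, 2, 66)]

Write x_i = (sqrt(1118) + m_i)/d_i with (m_0, d_0) = (0, 1). a_0 = floor(sqrt(1118)) = 33, since 33^2 = 1089 <= 1118 < 1156 = 34^2.
Iterate m_{i+1} = d_i*a_i - m_i, d_{i+1} = (1118 - m_{i+1}^2)/d_i, a_{i+1} = floor((a_0 + m_{i+1})/d_{i+1}):
  m_1 = 1*33 - 0 = 33, d_1 = (1118 - 33^2)/1 = 29/1 = 29, a_1 = floor((33 + 33)/29) = 2.
  m_2 = 29*2 - 33 = 25, d_2 = (1118 - 25^2)/29 = 493/29 = 17, a_2 = floor((33 + 25)/17) = 3.
  m_3 = 17*3 - 25 = 26, d_3 = (1118 - 26^2)/17 = 442/17 = 26, a_3 = floor((33 + 26)/26) = 2.
  m_4 = 26*2 - 26 = 26, d_4 = (1118 - 26^2)/26 = 442/26 = 17, a_4 = floor((33 + 26)/17) = 3.
  m_5 = 17*3 - 26 = 25, d_5 = (1118 - 25^2)/17 = 493/17 = 29, a_5 = floor((33 + 25)/29) = 2.
  m_6 = 29*2 - 25 = 33, d_6 = (1118 - 33^2)/29 = 29/29 = 1, a_6 = floor((33 + 33)/1) = 66.
  m_7 = 1*66 - 33 = 33, d_7 = (1118 - 33^2)/1 = 29/1 = 29: (m_7, d_7) = (m_1, d_1) = (33, 29), so from here the quotients repeat a_1, ..., a_6; the period length is 6.
Hence the expansion of sqrt(1118) is a_0 = 33 followed by the repeating block 2, 3, 2, 3, 2, 66 (period 6).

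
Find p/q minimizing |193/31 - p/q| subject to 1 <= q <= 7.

Expand x = 193/31 as a continued fraction with the Euclidean algorithm:
  193 = 6*31 + 7, so a_0 = 6.
  31 = 4*7 + 3, so a_1 = 4.
  7 = 2*3 + 1, so a_2 = 2.
  3 = 3*1 + 0, so a_3 = 3.
so x = [6; 4, 2, 3].
Convergents (p_i = a_i*p_{i-1} + p_{i-2}, q_i = a_i*q_{i-1} + q_{i-2} with p_{-2}=0, p_{-1}=1, q_{-2}=1, q_{-1}=0), until the denominator exceeds 7:
  i=0: a_0=6, p_0 = 6*1 + 0 = 6, q_0 = 6*0 + 1 = 1.
  i=1: a_1=4, p_1 = 4*6 + 1 = 25, q_1 = 4*1 + 0 = 4.
  i=2: a_2=2, p_2 = 2*25 + 6 = 56, q_2 = 2*4 + 1 = 9.
q_2 = 9 > 7, so the last convergent with denominator <= 7 is p_1/q_1 = 25/4.
The closest fraction with denominator <= 7 is either p_1/q_1 or the intermediate fraction (k*p_1 + p_0)/(k*q_1 + q_0) with the largest k >= 1 whose denominator stays <= 7; these approach x as k grows, and every other convergent or intermediate fraction in range is farther away.
Largest k: floor((7 - q_0)/q_1) = floor((7 - 1)/4) = 1.
That gives (1*25 + 6)/(1*4 + 1) = 31/5.
Compare the errors: |x - 25/4| = |193*4 - 25*31|/(31*4) = 3/124, and |x - 31/5| = |193*5 - 31*31|/(31*5) = 4/155.
Cross-multiplying, 3*155 = 465 < 496 = 4*124, so 3/124 is smaller: the convergent 25/4 is closer to x than 31/5.

25/4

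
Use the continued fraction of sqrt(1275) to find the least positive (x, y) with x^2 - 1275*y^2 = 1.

(x, y) = (4999, 140)

First expand sqrt(1275) as a continued fraction. With x_i = (sqrt(1275) + m_i)/d_i and (m_0, d_0) = (0, 1): a_0 = floor(sqrt(1275)) = 35, since 35^2 = 1225 <= 1275 < 1296 = 36^2.
Iterate m_{i+1} = d_i*a_i - m_i, d_{i+1} = (1275 - m_{i+1}^2)/d_i, a_{i+1} = floor((a_0 + m_{i+1})/d_{i+1}):
  m_1 = 1*35 - 0 = 35, d_1 = (1275 - 35^2)/1 = 50/1 = 50, a_1 = floor((35 + 35)/50) = 1.
  m_2 = 50*1 - 35 = 15, d_2 = (1275 - 15^2)/50 = 1050/50 = 21, a_2 = floor((35 + 15)/21) = 2.
  m_3 = 21*2 - 15 = 27, d_3 = (1275 - 27^2)/21 = 546/21 = 26, a_3 = floor((35 + 27)/26) = 2.
  m_4 = 26*2 - 27 = 25, d_4 = (1275 - 25^2)/26 = 650/26 = 25, a_4 = floor((35 + 25)/25) = 2.
  m_5 = 25*2 - 25 = 25, d_5 = (1275 - 25^2)/25 = 650/25 = 26, a_5 = floor((35 + 25)/26) = 2.
  m_6 = 26*2 - 25 = 27, d_6 = (1275 - 27^2)/26 = 546/26 = 21, a_6 = floor((35 + 27)/21) = 2.
  m_7 = 21*2 - 27 = 15, d_7 = (1275 - 15^2)/21 = 1050/21 = 50, a_7 = floor((35 + 15)/50) = 1.
  m_8 = 50*1 - 15 = 35, d_8 = (1275 - 35^2)/50 = 50/50 = 1, a_8 = floor((35 + 35)/1) = 70.
  m_9 = 1*70 - 35 = 35, d_9 = (1275 - 35^2)/1 = 50/1 = 50: (m_9, d_9) = (m_1, d_1) = (35, 50), so from here the quotients repeat a_1, ..., a_8; the period length is 8.
So sqrt(1275) = [35; (1, 2, 2, 2, 2, 2, 1, 70)] with period length k = 8.
k is even, so the fundamental solution of x^2 - 1275y^2 = 1 is (p_{k-1}, q_{k-1}) = (p_7, q_7); compute convergents through index 7.
Convergents (p_i = a_i*p_{i-1} + p_{i-2}, q_i = a_i*q_{i-1} + q_{i-2} with p_{-2}=0, p_{-1}=1, q_{-2}=1, q_{-1}=0):
  i=0: a_0=35, p_0 = 35*1 + 0 = 35, q_0 = 35*0 + 1 = 1.
  i=1: a_1=1, p_1 = 1*35 + 1 = 36, q_1 = 1*1 + 0 = 1.
  i=2: a_2=2, p_2 = 2*36 + 35 = 107, q_2 = 2*1 + 1 = 3.
  i=3: a_3=2, p_3 = 2*107 + 36 = 250, q_3 = 2*3 + 1 = 7.
  i=4: a_4=2, p_4 = 2*250 + 107 = 607, q_4 = 2*7 + 3 = 17.
  i=5: a_5=2, p_5 = 2*607 + 250 = 1464, q_5 = 2*17 + 7 = 41.
  i=6: a_6=2, p_6 = 2*1464 + 607 = 3535, q_6 = 2*41 + 17 = 99.
  i=7: a_7=1, p_7 = 1*3535 + 1464 = 4999, q_7 = 1*99 + 41 = 140.
Check: 4999^2 - 1275*140^2 = 24990001 - 24990000 = 1, so (x, y) = (4999, 140) solves the equation, and by the theorem it is the least positive solution.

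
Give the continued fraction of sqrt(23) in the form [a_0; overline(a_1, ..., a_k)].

Write x_i = (sqrt(23) + m_i)/d_i with (m_0, d_0) = (0, 1). a_0 = floor(sqrt(23)) = 4, since 4^2 = 16 <= 23 < 25 = 5^2.
Iterate m_{i+1} = d_i*a_i - m_i, d_{i+1} = (23 - m_{i+1}^2)/d_i, a_{i+1} = floor((a_0 + m_{i+1})/d_{i+1}):
  m_1 = 1*4 - 0 = 4, d_1 = (23 - 4^2)/1 = 7/1 = 7, a_1 = floor((4 + 4)/7) = 1.
  m_2 = 7*1 - 4 = 3, d_2 = (23 - 3^2)/7 = 14/7 = 2, a_2 = floor((4 + 3)/2) = 3.
  m_3 = 2*3 - 3 = 3, d_3 = (23 - 3^2)/2 = 14/2 = 7, a_3 = floor((4 + 3)/7) = 1.
  m_4 = 7*1 - 3 = 4, d_4 = (23 - 4^2)/7 = 7/7 = 1, a_4 = floor((4 + 4)/1) = 8.
  m_5 = 1*8 - 4 = 4, d_5 = (23 - 4^2)/1 = 7/1 = 7: (m_5, d_5) = (m_1, d_1) = (4, 7), so from here the quotients repeat a_1, ..., a_4; the period length is 4.
Hence the expansion of sqrt(23) is a_0 = 4 followed by the repeating block 1, 3, 1, 8 (period 4).

[4; overline(1, 3, 1, 8)]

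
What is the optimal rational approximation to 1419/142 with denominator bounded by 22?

10/1

Expand x = 1419/142 as a continued fraction with the Euclidean algorithm:
  1419 = 9*142 + 141, so a_0 = 9.
  142 = 1*141 + 1, so a_1 = 1.
  141 = 141*1 + 0, so a_2 = 141.
so x = [9; 1, 141].
Convergents (p_i = a_i*p_{i-1} + p_{i-2}, q_i = a_i*q_{i-1} + q_{i-2} with p_{-2}=0, p_{-1}=1, q_{-2}=1, q_{-1}=0), until the denominator exceeds 22:
  i=0: a_0=9, p_0 = 9*1 + 0 = 9, q_0 = 9*0 + 1 = 1.
  i=1: a_1=1, p_1 = 1*9 + 1 = 10, q_1 = 1*1 + 0 = 1.
  i=2: a_2=141, p_2 = 141*10 + 9 = 1419, q_2 = 141*1 + 1 = 142.
q_2 = 142 > 22, so the last convergent with denominator <= 22 is p_1/q_1 = 10/1.
The closest fraction with denominator <= 22 is either p_1/q_1 or the intermediate fraction (k*p_1 + p_0)/(k*q_1 + q_0) with the largest k >= 1 whose denominator stays <= 22; these approach x as k grows, and every other convergent or intermediate fraction in range is farther away.
Largest k: floor((22 - q_0)/q_1) = floor((22 - 1)/1) = 21.
That gives (21*10 + 9)/(21*1 + 1) = 219/22.
Compare the errors: |x - 10/1| = |1419*1 - 10*142|/(142*1) = 1/142, and |x - 219/22| = |1419*22 - 219*142|/(142*22) = 120/3124.
Cross-multiplying, 1*3124 = 3124 < 17040 = 120*142, so 1/142 is smaller: the convergent 10/1 is closer to x than 219/22.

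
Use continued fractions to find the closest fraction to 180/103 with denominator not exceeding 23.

7/4

Expand x = 180/103 as a continued fraction with the Euclidean algorithm:
  180 = 1*103 + 77, so a_0 = 1.
  103 = 1*77 + 26, so a_1 = 1.
  77 = 2*26 + 25, so a_2 = 2.
  26 = 1*25 + 1, so a_3 = 1.
  25 = 25*1 + 0, so a_4 = 25.
so x = [1; 1, 2, 1, 25].
Convergents (p_i = a_i*p_{i-1} + p_{i-2}, q_i = a_i*q_{i-1} + q_{i-2} with p_{-2}=0, p_{-1}=1, q_{-2}=1, q_{-1}=0), until the denominator exceeds 23:
  i=0: a_0=1, p_0 = 1*1 + 0 = 1, q_0 = 1*0 + 1 = 1.
  i=1: a_1=1, p_1 = 1*1 + 1 = 2, q_1 = 1*1 + 0 = 1.
  i=2: a_2=2, p_2 = 2*2 + 1 = 5, q_2 = 2*1 + 1 = 3.
  i=3: a_3=1, p_3 = 1*5 + 2 = 7, q_3 = 1*3 + 1 = 4.
  i=4: a_4=25, p_4 = 25*7 + 5 = 180, q_4 = 25*4 + 3 = 103.
q_4 = 103 > 23, so the last convergent with denominator <= 23 is p_3/q_3 = 7/4.
The closest fraction with denominator <= 23 is either p_3/q_3 or the intermediate fraction (k*p_3 + p_2)/(k*q_3 + q_2) with the largest k >= 1 whose denominator stays <= 23; these approach x as k grows, and every other convergent or intermediate fraction in range is farther away.
Largest k: floor((23 - q_2)/q_3) = floor((23 - 3)/4) = 5.
That gives (5*7 + 5)/(5*4 + 3) = 40/23.
Compare the errors: |x - 7/4| = |180*4 - 7*103|/(103*4) = 1/412, and |x - 40/23| = |180*23 - 40*103|/(103*23) = 20/2369.
Cross-multiplying, 1*2369 = 2369 < 8240 = 20*412, so 1/412 is smaller: the convergent 7/4 is closer to x than 40/23.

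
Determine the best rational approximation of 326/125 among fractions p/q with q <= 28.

60/23

Expand x = 326/125 as a continued fraction with the Euclidean algorithm:
  326 = 2*125 + 76, so a_0 = 2.
  125 = 1*76 + 49, so a_1 = 1.
  76 = 1*49 + 27, so a_2 = 1.
  49 = 1*27 + 22, so a_3 = 1.
  27 = 1*22 + 5, so a_4 = 1.
  22 = 4*5 + 2, so a_5 = 4.
  5 = 2*2 + 1, so a_6 = 2.
  2 = 2*1 + 0, so a_7 = 2.
so x = [2; 1, 1, 1, 1, 4, 2, 2].
Convergents (p_i = a_i*p_{i-1} + p_{i-2}, q_i = a_i*q_{i-1} + q_{i-2} with p_{-2}=0, p_{-1}=1, q_{-2}=1, q_{-1}=0), until the denominator exceeds 28:
  i=0: a_0=2, p_0 = 2*1 + 0 = 2, q_0 = 2*0 + 1 = 1.
  i=1: a_1=1, p_1 = 1*2 + 1 = 3, q_1 = 1*1 + 0 = 1.
  i=2: a_2=1, p_2 = 1*3 + 2 = 5, q_2 = 1*1 + 1 = 2.
  i=3: a_3=1, p_3 = 1*5 + 3 = 8, q_3 = 1*2 + 1 = 3.
  i=4: a_4=1, p_4 = 1*8 + 5 = 13, q_4 = 1*3 + 2 = 5.
  i=5: a_5=4, p_5 = 4*13 + 8 = 60, q_5 = 4*5 + 3 = 23.
  i=6: a_6=2, p_6 = 2*60 + 13 = 133, q_6 = 2*23 + 5 = 51.
q_6 = 51 > 28, so the last convergent with denominator <= 28 is p_5/q_5 = 60/23.
The closest fraction with denominator <= 28 is either p_5/q_5 or the intermediate fraction (k*p_5 + p_4)/(k*q_5 + q_4) with the largest k >= 1 whose denominator stays <= 28; these approach x as k grows, and every other convergent or intermediate fraction in range is farther away.
Largest k: floor((28 - q_4)/q_5) = floor((28 - 5)/23) = 1.
That gives (1*60 + 13)/(1*23 + 5) = 73/28.
Compare the errors: |x - 60/23| = |326*23 - 60*125|/(125*23) = 2/2875, and |x - 73/28| = |326*28 - 73*125|/(125*28) = 3/3500.
Cross-multiplying, 2*3500 = 7000 < 8625 = 3*2875, so 2/2875 is smaller: the convergent 60/23 is closer to x than 73/28.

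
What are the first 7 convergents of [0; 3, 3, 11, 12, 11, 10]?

Using the convergent recurrence p_i = a_i*p_{i-1} + p_{i-2}, q_i = a_i*q_{i-1} + q_{i-2} with p_{-2}=0, p_{-1}=1, q_{-2}=1, q_{-1}=0:
  i=0: a_0=0, p_0 = 0*1 + 0 = 0, q_0 = 0*0 + 1 = 1.
  i=1: a_1=3, p_1 = 3*0 + 1 = 1, q_1 = 3*1 + 0 = 3.
  i=2: a_2=3, p_2 = 3*1 + 0 = 3, q_2 = 3*3 + 1 = 10.
  i=3: a_3=11, p_3 = 11*3 + 1 = 34, q_3 = 11*10 + 3 = 113.
  i=4: a_4=12, p_4 = 12*34 + 3 = 411, q_4 = 12*113 + 10 = 1366.
  i=5: a_5=11, p_5 = 11*411 + 34 = 4555, q_5 = 11*1366 + 113 = 15139.
  i=6: a_6=10, p_6 = 10*4555 + 411 = 45961, q_6 = 10*15139 + 1366 = 152756.

0/1, 1/3, 3/10, 34/113, 411/1366, 4555/15139, 45961/152756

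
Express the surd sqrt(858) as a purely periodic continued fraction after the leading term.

Write x_i = (sqrt(858) + m_i)/d_i with (m_0, d_0) = (0, 1). a_0 = floor(sqrt(858)) = 29, since 29^2 = 841 <= 858 < 900 = 30^2.
Iterate m_{i+1} = d_i*a_i - m_i, d_{i+1} = (858 - m_{i+1}^2)/d_i, a_{i+1} = floor((a_0 + m_{i+1})/d_{i+1}):
  m_1 = 1*29 - 0 = 29, d_1 = (858 - 29^2)/1 = 17/1 = 17, a_1 = floor((29 + 29)/17) = 3.
  m_2 = 17*3 - 29 = 22, d_2 = (858 - 22^2)/17 = 374/17 = 22, a_2 = floor((29 + 22)/22) = 2.
  m_3 = 22*2 - 22 = 22, d_3 = (858 - 22^2)/22 = 374/22 = 17, a_3 = floor((29 + 22)/17) = 3.
  m_4 = 17*3 - 22 = 29, d_4 = (858 - 29^2)/17 = 17/17 = 1, a_4 = floor((29 + 29)/1) = 58.
  m_5 = 1*58 - 29 = 29, d_5 = (858 - 29^2)/1 = 17/1 = 17: (m_5, d_5) = (m_1, d_1) = (29, 17), so from here the quotients repeat a_1, ..., a_4; the period length is 4.
Hence the expansion of sqrt(858) is a_0 = 29 followed by the repeating block 3, 2, 3, 58 (period 4).

[29; (3, 2, 3, 58)]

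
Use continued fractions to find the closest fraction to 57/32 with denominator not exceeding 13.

16/9

Expand x = 57/32 as a continued fraction with the Euclidean algorithm:
  57 = 1*32 + 25, so a_0 = 1.
  32 = 1*25 + 7, so a_1 = 1.
  25 = 3*7 + 4, so a_2 = 3.
  7 = 1*4 + 3, so a_3 = 1.
  4 = 1*3 + 1, so a_4 = 1.
  3 = 3*1 + 0, so a_5 = 3.
so x = [1; 1, 3, 1, 1, 3].
Convergents (p_i = a_i*p_{i-1} + p_{i-2}, q_i = a_i*q_{i-1} + q_{i-2} with p_{-2}=0, p_{-1}=1, q_{-2}=1, q_{-1}=0), until the denominator exceeds 13:
  i=0: a_0=1, p_0 = 1*1 + 0 = 1, q_0 = 1*0 + 1 = 1.
  i=1: a_1=1, p_1 = 1*1 + 1 = 2, q_1 = 1*1 + 0 = 1.
  i=2: a_2=3, p_2 = 3*2 + 1 = 7, q_2 = 3*1 + 1 = 4.
  i=3: a_3=1, p_3 = 1*7 + 2 = 9, q_3 = 1*4 + 1 = 5.
  i=4: a_4=1, p_4 = 1*9 + 7 = 16, q_4 = 1*5 + 4 = 9.
  i=5: a_5=3, p_5 = 3*16 + 9 = 57, q_5 = 3*9 + 5 = 32.
q_5 = 32 > 13, so the last convergent with denominator <= 13 is p_4/q_4 = 16/9.
The closest fraction with denominator <= 13 is either p_4/q_4 or the intermediate fraction (k*p_4 + p_3)/(k*q_4 + q_3) with the largest k >= 1 whose denominator stays <= 13; these approach x as k grows, and every other convergent or intermediate fraction in range is farther away.
Largest k: floor((13 - q_3)/q_4) = floor((13 - 5)/9) = 0.
Since k = 0, no intermediate fraction beyond p_4/q_4 has denominator <= 13, so the convergent 16/9 is the closest (its error is |57*9 - 16*32|/(32*9) = 1/288).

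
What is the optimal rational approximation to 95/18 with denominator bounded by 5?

21/4

Expand x = 95/18 as a continued fraction with the Euclidean algorithm:
  95 = 5*18 + 5, so a_0 = 5.
  18 = 3*5 + 3, so a_1 = 3.
  5 = 1*3 + 2, so a_2 = 1.
  3 = 1*2 + 1, so a_3 = 1.
  2 = 2*1 + 0, so a_4 = 2.
so x = [5; 3, 1, 1, 2].
Convergents (p_i = a_i*p_{i-1} + p_{i-2}, q_i = a_i*q_{i-1} + q_{i-2} with p_{-2}=0, p_{-1}=1, q_{-2}=1, q_{-1}=0), until the denominator exceeds 5:
  i=0: a_0=5, p_0 = 5*1 + 0 = 5, q_0 = 5*0 + 1 = 1.
  i=1: a_1=3, p_1 = 3*5 + 1 = 16, q_1 = 3*1 + 0 = 3.
  i=2: a_2=1, p_2 = 1*16 + 5 = 21, q_2 = 1*3 + 1 = 4.
  i=3: a_3=1, p_3 = 1*21 + 16 = 37, q_3 = 1*4 + 3 = 7.
q_3 = 7 > 5, so the last convergent with denominator <= 5 is p_2/q_2 = 21/4.
The closest fraction with denominator <= 5 is either p_2/q_2 or the intermediate fraction (k*p_2 + p_1)/(k*q_2 + q_1) with the largest k >= 1 whose denominator stays <= 5; these approach x as k grows, and every other convergent or intermediate fraction in range is farther away.
Largest k: floor((5 - q_1)/q_2) = floor((5 - 3)/4) = 0.
Since k = 0, no intermediate fraction beyond p_2/q_2 has denominator <= 5, so the convergent 21/4 is the closest (its error is |95*4 - 21*18|/(18*4) = 2/72).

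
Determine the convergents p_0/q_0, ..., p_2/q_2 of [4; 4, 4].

4/1, 17/4, 72/17

Using the convergent recurrence p_i = a_i*p_{i-1} + p_{i-2}, q_i = a_i*q_{i-1} + q_{i-2} with p_{-2}=0, p_{-1}=1, q_{-2}=1, q_{-1}=0:
  i=0: a_0=4, p_0 = 4*1 + 0 = 4, q_0 = 4*0 + 1 = 1.
  i=1: a_1=4, p_1 = 4*4 + 1 = 17, q_1 = 4*1 + 0 = 4.
  i=2: a_2=4, p_2 = 4*17 + 4 = 72, q_2 = 4*4 + 1 = 17.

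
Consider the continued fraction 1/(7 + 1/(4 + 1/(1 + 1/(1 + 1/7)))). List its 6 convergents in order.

Using the convergent recurrence p_i = a_i*p_{i-1} + p_{i-2}, q_i = a_i*q_{i-1} + q_{i-2} with p_{-2}=0, p_{-1}=1, q_{-2}=1, q_{-1}=0:
  i=0: a_0=0, p_0 = 0*1 + 0 = 0, q_0 = 0*0 + 1 = 1.
  i=1: a_1=7, p_1 = 7*0 + 1 = 1, q_1 = 7*1 + 0 = 7.
  i=2: a_2=4, p_2 = 4*1 + 0 = 4, q_2 = 4*7 + 1 = 29.
  i=3: a_3=1, p_3 = 1*4 + 1 = 5, q_3 = 1*29 + 7 = 36.
  i=4: a_4=1, p_4 = 1*5 + 4 = 9, q_4 = 1*36 + 29 = 65.
  i=5: a_5=7, p_5 = 7*9 + 5 = 68, q_5 = 7*65 + 36 = 491.

0/1, 1/7, 4/29, 5/36, 9/65, 68/491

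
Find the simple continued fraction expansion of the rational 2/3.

Run the Euclidean algorithm on 2 and 3; the successive quotients are the partial quotients a_0, a_1, ... (each step inverts the fractional part left over by the previous one):
  2 = 0*3 + 2, so a_0 = 0.
  3 = 1*2 + 1, so a_1 = 1.
  2 = 2*1 + 0, so a_2 = 2.
The remainder reaches 0 after 3 divisions, so the expansion has 3 partial quotients, read off in order.

[0; 1, 2]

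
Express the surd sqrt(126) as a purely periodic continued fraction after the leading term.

[11; (4, 2, 4, 22)]

Write x_i = (sqrt(126) + m_i)/d_i with (m_0, d_0) = (0, 1). a_0 = floor(sqrt(126)) = 11, since 11^2 = 121 <= 126 < 144 = 12^2.
Iterate m_{i+1} = d_i*a_i - m_i, d_{i+1} = (126 - m_{i+1}^2)/d_i, a_{i+1} = floor((a_0 + m_{i+1})/d_{i+1}):
  m_1 = 1*11 - 0 = 11, d_1 = (126 - 11^2)/1 = 5/1 = 5, a_1 = floor((11 + 11)/5) = 4.
  m_2 = 5*4 - 11 = 9, d_2 = (126 - 9^2)/5 = 45/5 = 9, a_2 = floor((11 + 9)/9) = 2.
  m_3 = 9*2 - 9 = 9, d_3 = (126 - 9^2)/9 = 45/9 = 5, a_3 = floor((11 + 9)/5) = 4.
  m_4 = 5*4 - 9 = 11, d_4 = (126 - 11^2)/5 = 5/5 = 1, a_4 = floor((11 + 11)/1) = 22.
  m_5 = 1*22 - 11 = 11, d_5 = (126 - 11^2)/1 = 5/1 = 5: (m_5, d_5) = (m_1, d_1) = (11, 5), so from here the quotients repeat a_1, ..., a_4; the period length is 4.
Hence the expansion of sqrt(126) is a_0 = 11 followed by the repeating block 4, 2, 4, 22 (period 4).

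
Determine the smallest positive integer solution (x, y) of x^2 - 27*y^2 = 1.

First expand sqrt(27) as a continued fraction. With x_i = (sqrt(27) + m_i)/d_i and (m_0, d_0) = (0, 1): a_0 = floor(sqrt(27)) = 5, since 5^2 = 25 <= 27 < 36 = 6^2.
Iterate m_{i+1} = d_i*a_i - m_i, d_{i+1} = (27 - m_{i+1}^2)/d_i, a_{i+1} = floor((a_0 + m_{i+1})/d_{i+1}):
  m_1 = 1*5 - 0 = 5, d_1 = (27 - 5^2)/1 = 2/1 = 2, a_1 = floor((5 + 5)/2) = 5.
  m_2 = 2*5 - 5 = 5, d_2 = (27 - 5^2)/2 = 2/2 = 1, a_2 = floor((5 + 5)/1) = 10.
  m_3 = 1*10 - 5 = 5, d_3 = (27 - 5^2)/1 = 2/1 = 2: (m_3, d_3) = (m_1, d_1) = (5, 2), so from here the quotients repeat a_1, a_2; the period length is 2.
So sqrt(27) = [5; (5, 10)] with period length k = 2.
k is even, so the fundamental solution of x^2 - 27y^2 = 1 is (p_{k-1}, q_{k-1}) = (p_1, q_1); compute convergents through index 1.
Convergents (p_i = a_i*p_{i-1} + p_{i-2}, q_i = a_i*q_{i-1} + q_{i-2} with p_{-2}=0, p_{-1}=1, q_{-2}=1, q_{-1}=0):
  i=0: a_0=5, p_0 = 5*1 + 0 = 5, q_0 = 5*0 + 1 = 1.
  i=1: a_1=5, p_1 = 5*5 + 1 = 26, q_1 = 5*1 + 0 = 5.
Check: 26^2 - 27*5^2 = 676 - 675 = 1, so (x, y) = (26, 5) solves the equation, and by the theorem it is the least positive solution.

(x, y) = (26, 5)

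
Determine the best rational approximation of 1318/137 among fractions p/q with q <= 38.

Expand x = 1318/137 as a continued fraction with the Euclidean algorithm:
  1318 = 9*137 + 85, so a_0 = 9.
  137 = 1*85 + 52, so a_1 = 1.
  85 = 1*52 + 33, so a_2 = 1.
  52 = 1*33 + 19, so a_3 = 1.
  33 = 1*19 + 14, so a_4 = 1.
  19 = 1*14 + 5, so a_5 = 1.
  14 = 2*5 + 4, so a_6 = 2.
  5 = 1*4 + 1, so a_7 = 1.
  4 = 4*1 + 0, so a_8 = 4.
so x = [9; 1, 1, 1, 1, 1, 2, 1, 4].
Convergents (p_i = a_i*p_{i-1} + p_{i-2}, q_i = a_i*q_{i-1} + q_{i-2} with p_{-2}=0, p_{-1}=1, q_{-2}=1, q_{-1}=0), until the denominator exceeds 38:
  i=0: a_0=9, p_0 = 9*1 + 0 = 9, q_0 = 9*0 + 1 = 1.
  i=1: a_1=1, p_1 = 1*9 + 1 = 10, q_1 = 1*1 + 0 = 1.
  i=2: a_2=1, p_2 = 1*10 + 9 = 19, q_2 = 1*1 + 1 = 2.
  i=3: a_3=1, p_3 = 1*19 + 10 = 29, q_3 = 1*2 + 1 = 3.
  i=4: a_4=1, p_4 = 1*29 + 19 = 48, q_4 = 1*3 + 2 = 5.
  i=5: a_5=1, p_5 = 1*48 + 29 = 77, q_5 = 1*5 + 3 = 8.
  i=6: a_6=2, p_6 = 2*77 + 48 = 202, q_6 = 2*8 + 5 = 21.
  i=7: a_7=1, p_7 = 1*202 + 77 = 279, q_7 = 1*21 + 8 = 29.
  i=8: a_8=4, p_8 = 4*279 + 202 = 1318, q_8 = 4*29 + 21 = 137.
q_8 = 137 > 38, so the last convergent with denominator <= 38 is p_7/q_7 = 279/29.
The closest fraction with denominator <= 38 is either p_7/q_7 or the intermediate fraction (k*p_7 + p_6)/(k*q_7 + q_6) with the largest k >= 1 whose denominator stays <= 38; these approach x as k grows, and every other convergent or intermediate fraction in range is farther away.
Largest k: floor((38 - q_6)/q_7) = floor((38 - 21)/29) = 0.
Since k = 0, no intermediate fraction beyond p_7/q_7 has denominator <= 38, so the convergent 279/29 is the closest (its error is |1318*29 - 279*137|/(137*29) = 1/3973).

279/29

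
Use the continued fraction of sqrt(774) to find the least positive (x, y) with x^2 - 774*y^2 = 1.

(x, y) = (10405, 374)

First expand sqrt(774) as a continued fraction. With x_i = (sqrt(774) + m_i)/d_i and (m_0, d_0) = (0, 1): a_0 = floor(sqrt(774)) = 27, since 27^2 = 729 <= 774 < 784 = 28^2.
Iterate m_{i+1} = d_i*a_i - m_i, d_{i+1} = (774 - m_{i+1}^2)/d_i, a_{i+1} = floor((a_0 + m_{i+1})/d_{i+1}):
  m_1 = 1*27 - 0 = 27, d_1 = (774 - 27^2)/1 = 45/1 = 45, a_1 = floor((27 + 27)/45) = 1.
  m_2 = 45*1 - 27 = 18, d_2 = (774 - 18^2)/45 = 450/45 = 10, a_2 = floor((27 + 18)/10) = 4.
  m_3 = 10*4 - 18 = 22, d_3 = (774 - 22^2)/10 = 290/10 = 29, a_3 = floor((27 + 22)/29) = 1.
  m_4 = 29*1 - 22 = 7, d_4 = (774 - 7^2)/29 = 725/29 = 25, a_4 = floor((27 + 7)/25) = 1.
  m_5 = 25*1 - 7 = 18, d_5 = (774 - 18^2)/25 = 450/25 = 18, a_5 = floor((27 + 18)/18) = 2.
  m_6 = 18*2 - 18 = 18, d_6 = (774 - 18^2)/18 = 450/18 = 25, a_6 = floor((27 + 18)/25) = 1.
  m_7 = 25*1 - 18 = 7, d_7 = (774 - 7^2)/25 = 725/25 = 29, a_7 = floor((27 + 7)/29) = 1.
  m_8 = 29*1 - 7 = 22, d_8 = (774 - 22^2)/29 = 290/29 = 10, a_8 = floor((27 + 22)/10) = 4.
  m_9 = 10*4 - 22 = 18, d_9 = (774 - 18^2)/10 = 450/10 = 45, a_9 = floor((27 + 18)/45) = 1.
  m_10 = 45*1 - 18 = 27, d_10 = (774 - 27^2)/45 = 45/45 = 1, a_10 = floor((27 + 27)/1) = 54.
  m_11 = 1*54 - 27 = 27, d_11 = (774 - 27^2)/1 = 45/1 = 45: (m_11, d_11) = (m_1, d_1) = (27, 45), so from here the quotients repeat a_1, ..., a_10; the period length is 10.
So sqrt(774) = [27; (1, 4, 1, 1, 2, 1, 1, 4, 1, 54)] with period length k = 10.
k is even, so the fundamental solution of x^2 - 774y^2 = 1 is (p_{k-1}, q_{k-1}) = (p_9, q_9); compute convergents through index 9.
Convergents (p_i = a_i*p_{i-1} + p_{i-2}, q_i = a_i*q_{i-1} + q_{i-2} with p_{-2}=0, p_{-1}=1, q_{-2}=1, q_{-1}=0):
  i=0: a_0=27, p_0 = 27*1 + 0 = 27, q_0 = 27*0 + 1 = 1.
  i=1: a_1=1, p_1 = 1*27 + 1 = 28, q_1 = 1*1 + 0 = 1.
  i=2: a_2=4, p_2 = 4*28 + 27 = 139, q_2 = 4*1 + 1 = 5.
  i=3: a_3=1, p_3 = 1*139 + 28 = 167, q_3 = 1*5 + 1 = 6.
  i=4: a_4=1, p_4 = 1*167 + 139 = 306, q_4 = 1*6 + 5 = 11.
  i=5: a_5=2, p_5 = 2*306 + 167 = 779, q_5 = 2*11 + 6 = 28.
  i=6: a_6=1, p_6 = 1*779 + 306 = 1085, q_6 = 1*28 + 11 = 39.
  i=7: a_7=1, p_7 = 1*1085 + 779 = 1864, q_7 = 1*39 + 28 = 67.
  i=8: a_8=4, p_8 = 4*1864 + 1085 = 8541, q_8 = 4*67 + 39 = 307.
  i=9: a_9=1, p_9 = 1*8541 + 1864 = 10405, q_9 = 1*307 + 67 = 374.
Check: 10405^2 - 774*374^2 = 108264025 - 108264024 = 1, so (x, y) = (10405, 374) solves the equation, and by the theorem it is the least positive solution.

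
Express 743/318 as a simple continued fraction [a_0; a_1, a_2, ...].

[2; 2, 1, 34, 1, 2]

Run the Euclidean algorithm on 743 and 318; the successive quotients are the partial quotients a_0, a_1, ... (each step inverts the fractional part left over by the previous one):
  743 = 2*318 + 107, so a_0 = 2.
  318 = 2*107 + 104, so a_1 = 2.
  107 = 1*104 + 3, so a_2 = 1.
  104 = 34*3 + 2, so a_3 = 34.
  3 = 1*2 + 1, so a_4 = 1.
  2 = 2*1 + 0, so a_5 = 2.
The remainder reaches 0 after 6 divisions, so the expansion has 6 partial quotients, read off in order.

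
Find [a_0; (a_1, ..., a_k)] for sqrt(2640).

Write x_i = (sqrt(2640) + m_i)/d_i with (m_0, d_0) = (0, 1). a_0 = floor(sqrt(2640)) = 51, since 51^2 = 2601 <= 2640 < 2704 = 52^2.
Iterate m_{i+1} = d_i*a_i - m_i, d_{i+1} = (2640 - m_{i+1}^2)/d_i, a_{i+1} = floor((a_0 + m_{i+1})/d_{i+1}):
  m_1 = 1*51 - 0 = 51, d_1 = (2640 - 51^2)/1 = 39/1 = 39, a_1 = floor((51 + 51)/39) = 2.
  m_2 = 39*2 - 51 = 27, d_2 = (2640 - 27^2)/39 = 1911/39 = 49, a_2 = floor((51 + 27)/49) = 1.
  m_3 = 49*1 - 27 = 22, d_3 = (2640 - 22^2)/49 = 2156/49 = 44, a_3 = floor((51 + 22)/44) = 1.
  m_4 = 44*1 - 22 = 22, d_4 = (2640 - 22^2)/44 = 2156/44 = 49, a_4 = floor((51 + 22)/49) = 1.
  m_5 = 49*1 - 22 = 27, d_5 = (2640 - 27^2)/49 = 1911/49 = 39, a_5 = floor((51 + 27)/39) = 2.
  m_6 = 39*2 - 27 = 51, d_6 = (2640 - 51^2)/39 = 39/39 = 1, a_6 = floor((51 + 51)/1) = 102.
  m_7 = 1*102 - 51 = 51, d_7 = (2640 - 51^2)/1 = 39/1 = 39: (m_7, d_7) = (m_1, d_1) = (51, 39), so from here the quotients repeat a_1, ..., a_6; the period length is 6.
Hence the expansion of sqrt(2640) is a_0 = 51 followed by the repeating block 2, 1, 1, 1, 2, 102 (period 6).

[51; (2, 1, 1, 1, 2, 102)]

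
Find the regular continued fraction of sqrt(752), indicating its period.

[27; (2, 2, 1, 2, 1, 2, 2, 54)]

Write x_i = (sqrt(752) + m_i)/d_i with (m_0, d_0) = (0, 1). a_0 = floor(sqrt(752)) = 27, since 27^2 = 729 <= 752 < 784 = 28^2.
Iterate m_{i+1} = d_i*a_i - m_i, d_{i+1} = (752 - m_{i+1}^2)/d_i, a_{i+1} = floor((a_0 + m_{i+1})/d_{i+1}):
  m_1 = 1*27 - 0 = 27, d_1 = (752 - 27^2)/1 = 23/1 = 23, a_1 = floor((27 + 27)/23) = 2.
  m_2 = 23*2 - 27 = 19, d_2 = (752 - 19^2)/23 = 391/23 = 17, a_2 = floor((27 + 19)/17) = 2.
  m_3 = 17*2 - 19 = 15, d_3 = (752 - 15^2)/17 = 527/17 = 31, a_3 = floor((27 + 15)/31) = 1.
  m_4 = 31*1 - 15 = 16, d_4 = (752 - 16^2)/31 = 496/31 = 16, a_4 = floor((27 + 16)/16) = 2.
  m_5 = 16*2 - 16 = 16, d_5 = (752 - 16^2)/16 = 496/16 = 31, a_5 = floor((27 + 16)/31) = 1.
  m_6 = 31*1 - 16 = 15, d_6 = (752 - 15^2)/31 = 527/31 = 17, a_6 = floor((27 + 15)/17) = 2.
  m_7 = 17*2 - 15 = 19, d_7 = (752 - 19^2)/17 = 391/17 = 23, a_7 = floor((27 + 19)/23) = 2.
  m_8 = 23*2 - 19 = 27, d_8 = (752 - 27^2)/23 = 23/23 = 1, a_8 = floor((27 + 27)/1) = 54.
  m_9 = 1*54 - 27 = 27, d_9 = (752 - 27^2)/1 = 23/1 = 23: (m_9, d_9) = (m_1, d_1) = (27, 23), so from here the quotients repeat a_1, ..., a_8; the period length is 8.
Hence the expansion of sqrt(752) is a_0 = 27 followed by the repeating block 2, 2, 1, 2, 1, 2, 2, 54 (period 8).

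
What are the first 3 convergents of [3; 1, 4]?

Using the convergent recurrence p_i = a_i*p_{i-1} + p_{i-2}, q_i = a_i*q_{i-1} + q_{i-2} with p_{-2}=0, p_{-1}=1, q_{-2}=1, q_{-1}=0:
  i=0: a_0=3, p_0 = 3*1 + 0 = 3, q_0 = 3*0 + 1 = 1.
  i=1: a_1=1, p_1 = 1*3 + 1 = 4, q_1 = 1*1 + 0 = 1.
  i=2: a_2=4, p_2 = 4*4 + 3 = 19, q_2 = 4*1 + 1 = 5.

3/1, 4/1, 19/5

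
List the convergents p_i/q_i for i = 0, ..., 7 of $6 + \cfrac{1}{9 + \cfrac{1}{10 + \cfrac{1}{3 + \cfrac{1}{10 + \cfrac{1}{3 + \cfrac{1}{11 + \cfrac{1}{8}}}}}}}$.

6/1, 55/9, 556/91, 1723/282, 17786/2911, 55081/9015, 623677/102076, 5044497/825623

Using the convergent recurrence p_i = a_i*p_{i-1} + p_{i-2}, q_i = a_i*q_{i-1} + q_{i-2} with p_{-2}=0, p_{-1}=1, q_{-2}=1, q_{-1}=0:
  i=0: a_0=6, p_0 = 6*1 + 0 = 6, q_0 = 6*0 + 1 = 1.
  i=1: a_1=9, p_1 = 9*6 + 1 = 55, q_1 = 9*1 + 0 = 9.
  i=2: a_2=10, p_2 = 10*55 + 6 = 556, q_2 = 10*9 + 1 = 91.
  i=3: a_3=3, p_3 = 3*556 + 55 = 1723, q_3 = 3*91 + 9 = 282.
  i=4: a_4=10, p_4 = 10*1723 + 556 = 17786, q_4 = 10*282 + 91 = 2911.
  i=5: a_5=3, p_5 = 3*17786 + 1723 = 55081, q_5 = 3*2911 + 282 = 9015.
  i=6: a_6=11, p_6 = 11*55081 + 17786 = 623677, q_6 = 11*9015 + 2911 = 102076.
  i=7: a_7=8, p_7 = 8*623677 + 55081 = 5044497, q_7 = 8*102076 + 9015 = 825623.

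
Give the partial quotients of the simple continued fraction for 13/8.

[1; 1, 1, 1, 2]

Run the Euclidean algorithm on 13 and 8; the successive quotients are the partial quotients a_0, a_1, ... (each step inverts the fractional part left over by the previous one):
  13 = 1*8 + 5, so a_0 = 1.
  8 = 1*5 + 3, so a_1 = 1.
  5 = 1*3 + 2, so a_2 = 1.
  3 = 1*2 + 1, so a_3 = 1.
  2 = 2*1 + 0, so a_4 = 2.
The remainder reaches 0 after 5 divisions, so the expansion has 5 partial quotients, read off in order.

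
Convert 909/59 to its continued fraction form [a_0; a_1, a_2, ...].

Run the Euclidean algorithm on 909 and 59; the successive quotients are the partial quotients a_0, a_1, ... (each step inverts the fractional part left over by the previous one):
  909 = 15*59 + 24, so a_0 = 15.
  59 = 2*24 + 11, so a_1 = 2.
  24 = 2*11 + 2, so a_2 = 2.
  11 = 5*2 + 1, so a_3 = 5.
  2 = 2*1 + 0, so a_4 = 2.
The remainder reaches 0 after 5 divisions, so the expansion has 5 partial quotients, read off in order.

[15; 2, 2, 5, 2]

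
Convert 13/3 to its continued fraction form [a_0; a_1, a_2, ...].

[4; 3]

Run the Euclidean algorithm on 13 and 3; the successive quotients are the partial quotients a_0, a_1, ... (each step inverts the fractional part left over by the previous one):
  13 = 4*3 + 1, so a_0 = 4.
  3 = 3*1 + 0, so a_1 = 3.
The remainder reaches 0 after 2 divisions, so the expansion has 2 partial quotients, read off in order.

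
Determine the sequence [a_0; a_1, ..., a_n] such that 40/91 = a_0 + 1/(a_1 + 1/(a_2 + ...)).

Run the Euclidean algorithm on 40 and 91; the successive quotients are the partial quotients a_0, a_1, ... (each step inverts the fractional part left over by the previous one):
  40 = 0*91 + 40, so a_0 = 0.
  91 = 2*40 + 11, so a_1 = 2.
  40 = 3*11 + 7, so a_2 = 3.
  11 = 1*7 + 4, so a_3 = 1.
  7 = 1*4 + 3, so a_4 = 1.
  4 = 1*3 + 1, so a_5 = 1.
  3 = 3*1 + 0, so a_6 = 3.
The remainder reaches 0 after 7 divisions, so the expansion has 7 partial quotients, read off in order.

[0; 2, 3, 1, 1, 1, 3]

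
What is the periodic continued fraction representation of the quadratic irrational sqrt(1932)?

[43; (1, 20, 1, 86)]

Write x_i = (sqrt(1932) + m_i)/d_i with (m_0, d_0) = (0, 1). a_0 = floor(sqrt(1932)) = 43, since 43^2 = 1849 <= 1932 < 1936 = 44^2.
Iterate m_{i+1} = d_i*a_i - m_i, d_{i+1} = (1932 - m_{i+1}^2)/d_i, a_{i+1} = floor((a_0 + m_{i+1})/d_{i+1}):
  m_1 = 1*43 - 0 = 43, d_1 = (1932 - 43^2)/1 = 83/1 = 83, a_1 = floor((43 + 43)/83) = 1.
  m_2 = 83*1 - 43 = 40, d_2 = (1932 - 40^2)/83 = 332/83 = 4, a_2 = floor((43 + 40)/4) = 20.
  m_3 = 4*20 - 40 = 40, d_3 = (1932 - 40^2)/4 = 332/4 = 83, a_3 = floor((43 + 40)/83) = 1.
  m_4 = 83*1 - 40 = 43, d_4 = (1932 - 43^2)/83 = 83/83 = 1, a_4 = floor((43 + 43)/1) = 86.
  m_5 = 1*86 - 43 = 43, d_5 = (1932 - 43^2)/1 = 83/1 = 83: (m_5, d_5) = (m_1, d_1) = (43, 83), so from here the quotients repeat a_1, ..., a_4; the period length is 4.
Hence the expansion of sqrt(1932) is a_0 = 43 followed by the repeating block 1, 20, 1, 86 (period 4).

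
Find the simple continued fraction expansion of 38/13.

Run the Euclidean algorithm on 38 and 13; the successive quotients are the partial quotients a_0, a_1, ... (each step inverts the fractional part left over by the previous one):
  38 = 2*13 + 12, so a_0 = 2.
  13 = 1*12 + 1, so a_1 = 1.
  12 = 12*1 + 0, so a_2 = 12.
The remainder reaches 0 after 3 divisions, so the expansion has 3 partial quotients, read off in order.

[2; 1, 12]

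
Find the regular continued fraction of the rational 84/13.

[6; 2, 6]

Run the Euclidean algorithm on 84 and 13; the successive quotients are the partial quotients a_0, a_1, ... (each step inverts the fractional part left over by the previous one):
  84 = 6*13 + 6, so a_0 = 6.
  13 = 2*6 + 1, so a_1 = 2.
  6 = 6*1 + 0, so a_2 = 6.
The remainder reaches 0 after 3 divisions, so the expansion has 3 partial quotients, read off in order.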